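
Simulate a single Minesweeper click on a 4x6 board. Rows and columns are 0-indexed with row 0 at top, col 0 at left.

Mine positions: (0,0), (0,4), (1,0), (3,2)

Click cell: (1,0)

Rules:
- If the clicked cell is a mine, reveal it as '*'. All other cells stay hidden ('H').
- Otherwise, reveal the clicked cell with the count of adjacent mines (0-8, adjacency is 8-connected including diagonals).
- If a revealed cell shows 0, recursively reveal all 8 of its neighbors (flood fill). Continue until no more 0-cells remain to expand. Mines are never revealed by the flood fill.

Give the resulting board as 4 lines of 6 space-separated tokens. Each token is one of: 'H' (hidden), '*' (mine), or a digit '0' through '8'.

H H H H H H
* H H H H H
H H H H H H
H H H H H H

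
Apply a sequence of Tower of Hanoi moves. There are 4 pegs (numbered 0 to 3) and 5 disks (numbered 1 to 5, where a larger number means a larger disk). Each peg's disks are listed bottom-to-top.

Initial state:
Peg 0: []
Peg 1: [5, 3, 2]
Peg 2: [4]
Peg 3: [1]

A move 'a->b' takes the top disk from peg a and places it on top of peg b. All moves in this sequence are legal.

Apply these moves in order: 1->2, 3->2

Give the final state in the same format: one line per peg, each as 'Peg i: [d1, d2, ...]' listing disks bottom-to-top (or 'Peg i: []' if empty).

Answer: Peg 0: []
Peg 1: [5, 3]
Peg 2: [4, 2, 1]
Peg 3: []

Derivation:
After move 1 (1->2):
Peg 0: []
Peg 1: [5, 3]
Peg 2: [4, 2]
Peg 3: [1]

After move 2 (3->2):
Peg 0: []
Peg 1: [5, 3]
Peg 2: [4, 2, 1]
Peg 3: []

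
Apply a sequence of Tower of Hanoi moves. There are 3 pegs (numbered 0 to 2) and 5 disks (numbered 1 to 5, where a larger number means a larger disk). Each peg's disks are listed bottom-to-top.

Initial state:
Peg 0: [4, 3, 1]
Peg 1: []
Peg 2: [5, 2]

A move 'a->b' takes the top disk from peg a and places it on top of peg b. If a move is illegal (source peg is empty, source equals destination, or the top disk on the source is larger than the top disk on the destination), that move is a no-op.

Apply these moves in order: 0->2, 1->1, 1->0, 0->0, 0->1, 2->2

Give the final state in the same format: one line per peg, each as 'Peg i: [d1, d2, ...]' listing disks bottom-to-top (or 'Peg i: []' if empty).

After move 1 (0->2):
Peg 0: [4, 3]
Peg 1: []
Peg 2: [5, 2, 1]

After move 2 (1->1):
Peg 0: [4, 3]
Peg 1: []
Peg 2: [5, 2, 1]

After move 3 (1->0):
Peg 0: [4, 3]
Peg 1: []
Peg 2: [5, 2, 1]

After move 4 (0->0):
Peg 0: [4, 3]
Peg 1: []
Peg 2: [5, 2, 1]

After move 5 (0->1):
Peg 0: [4]
Peg 1: [3]
Peg 2: [5, 2, 1]

After move 6 (2->2):
Peg 0: [4]
Peg 1: [3]
Peg 2: [5, 2, 1]

Answer: Peg 0: [4]
Peg 1: [3]
Peg 2: [5, 2, 1]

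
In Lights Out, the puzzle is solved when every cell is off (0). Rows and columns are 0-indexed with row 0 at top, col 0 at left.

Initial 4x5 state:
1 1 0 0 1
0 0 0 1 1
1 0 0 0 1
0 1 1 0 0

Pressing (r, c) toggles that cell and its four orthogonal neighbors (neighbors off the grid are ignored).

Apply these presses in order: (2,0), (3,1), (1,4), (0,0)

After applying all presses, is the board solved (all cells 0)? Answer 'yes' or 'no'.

Answer: yes

Derivation:
After press 1 at (2,0):
1 1 0 0 1
1 0 0 1 1
0 1 0 0 1
1 1 1 0 0

After press 2 at (3,1):
1 1 0 0 1
1 0 0 1 1
0 0 0 0 1
0 0 0 0 0

After press 3 at (1,4):
1 1 0 0 0
1 0 0 0 0
0 0 0 0 0
0 0 0 0 0

After press 4 at (0,0):
0 0 0 0 0
0 0 0 0 0
0 0 0 0 0
0 0 0 0 0

Lights still on: 0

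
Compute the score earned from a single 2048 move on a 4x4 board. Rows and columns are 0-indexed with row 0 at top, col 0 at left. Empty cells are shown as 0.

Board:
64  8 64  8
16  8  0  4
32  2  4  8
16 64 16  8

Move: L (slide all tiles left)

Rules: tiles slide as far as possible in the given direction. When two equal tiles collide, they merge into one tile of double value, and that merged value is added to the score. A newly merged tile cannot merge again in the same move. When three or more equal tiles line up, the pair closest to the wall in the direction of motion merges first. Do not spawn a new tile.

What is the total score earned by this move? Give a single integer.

Slide left:
row 0: [64, 8, 64, 8] -> [64, 8, 64, 8]  score +0 (running 0)
row 1: [16, 8, 0, 4] -> [16, 8, 4, 0]  score +0 (running 0)
row 2: [32, 2, 4, 8] -> [32, 2, 4, 8]  score +0 (running 0)
row 3: [16, 64, 16, 8] -> [16, 64, 16, 8]  score +0 (running 0)
Board after move:
64  8 64  8
16  8  4  0
32  2  4  8
16 64 16  8

Answer: 0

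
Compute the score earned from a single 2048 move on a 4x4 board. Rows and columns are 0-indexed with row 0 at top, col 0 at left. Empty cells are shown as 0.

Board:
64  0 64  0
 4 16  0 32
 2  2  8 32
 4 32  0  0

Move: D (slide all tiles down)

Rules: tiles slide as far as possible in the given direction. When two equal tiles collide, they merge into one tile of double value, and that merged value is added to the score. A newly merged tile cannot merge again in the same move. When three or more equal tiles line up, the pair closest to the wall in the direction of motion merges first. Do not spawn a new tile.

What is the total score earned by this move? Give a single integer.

Slide down:
col 0: [64, 4, 2, 4] -> [64, 4, 2, 4]  score +0 (running 0)
col 1: [0, 16, 2, 32] -> [0, 16, 2, 32]  score +0 (running 0)
col 2: [64, 0, 8, 0] -> [0, 0, 64, 8]  score +0 (running 0)
col 3: [0, 32, 32, 0] -> [0, 0, 0, 64]  score +64 (running 64)
Board after move:
64  0  0  0
 4 16  0  0
 2  2 64  0
 4 32  8 64

Answer: 64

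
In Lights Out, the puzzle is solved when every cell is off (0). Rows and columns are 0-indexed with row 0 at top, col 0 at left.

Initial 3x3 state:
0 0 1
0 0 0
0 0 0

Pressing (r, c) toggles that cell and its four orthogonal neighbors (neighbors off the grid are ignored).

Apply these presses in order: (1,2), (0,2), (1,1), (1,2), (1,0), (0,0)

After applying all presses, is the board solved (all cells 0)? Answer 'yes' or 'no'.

Answer: no

Derivation:
After press 1 at (1,2):
0 0 0
0 1 1
0 0 1

After press 2 at (0,2):
0 1 1
0 1 0
0 0 1

After press 3 at (1,1):
0 0 1
1 0 1
0 1 1

After press 4 at (1,2):
0 0 0
1 1 0
0 1 0

After press 5 at (1,0):
1 0 0
0 0 0
1 1 0

After press 6 at (0,0):
0 1 0
1 0 0
1 1 0

Lights still on: 4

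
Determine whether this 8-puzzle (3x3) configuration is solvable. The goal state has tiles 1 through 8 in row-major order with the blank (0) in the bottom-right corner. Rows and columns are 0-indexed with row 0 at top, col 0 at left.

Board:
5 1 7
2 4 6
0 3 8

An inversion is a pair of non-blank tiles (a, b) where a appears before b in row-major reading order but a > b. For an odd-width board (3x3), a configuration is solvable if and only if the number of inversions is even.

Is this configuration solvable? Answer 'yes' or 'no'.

Inversions (pairs i<j in row-major order where tile[i] > tile[j] > 0): 10
10 is even, so the puzzle is solvable.

Answer: yes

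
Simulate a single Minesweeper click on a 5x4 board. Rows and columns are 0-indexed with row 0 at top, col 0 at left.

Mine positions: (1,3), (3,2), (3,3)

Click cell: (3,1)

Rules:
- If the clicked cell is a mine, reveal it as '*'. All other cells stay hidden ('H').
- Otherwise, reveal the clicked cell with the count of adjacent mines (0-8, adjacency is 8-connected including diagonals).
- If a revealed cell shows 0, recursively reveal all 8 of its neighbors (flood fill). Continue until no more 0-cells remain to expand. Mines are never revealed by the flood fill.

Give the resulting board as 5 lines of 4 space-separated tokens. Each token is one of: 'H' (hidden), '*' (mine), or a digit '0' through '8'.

H H H H
H H H H
H H H H
H 1 H H
H H H H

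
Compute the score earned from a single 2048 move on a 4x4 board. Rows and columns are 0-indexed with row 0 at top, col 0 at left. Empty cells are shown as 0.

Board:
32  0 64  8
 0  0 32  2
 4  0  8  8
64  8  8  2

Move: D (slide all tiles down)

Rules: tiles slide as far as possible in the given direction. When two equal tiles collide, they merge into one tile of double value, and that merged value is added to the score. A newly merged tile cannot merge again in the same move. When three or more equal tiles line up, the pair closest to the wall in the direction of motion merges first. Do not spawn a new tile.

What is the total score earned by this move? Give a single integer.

Slide down:
col 0: [32, 0, 4, 64] -> [0, 32, 4, 64]  score +0 (running 0)
col 1: [0, 0, 0, 8] -> [0, 0, 0, 8]  score +0 (running 0)
col 2: [64, 32, 8, 8] -> [0, 64, 32, 16]  score +16 (running 16)
col 3: [8, 2, 8, 2] -> [8, 2, 8, 2]  score +0 (running 16)
Board after move:
 0  0  0  8
32  0 64  2
 4  0 32  8
64  8 16  2

Answer: 16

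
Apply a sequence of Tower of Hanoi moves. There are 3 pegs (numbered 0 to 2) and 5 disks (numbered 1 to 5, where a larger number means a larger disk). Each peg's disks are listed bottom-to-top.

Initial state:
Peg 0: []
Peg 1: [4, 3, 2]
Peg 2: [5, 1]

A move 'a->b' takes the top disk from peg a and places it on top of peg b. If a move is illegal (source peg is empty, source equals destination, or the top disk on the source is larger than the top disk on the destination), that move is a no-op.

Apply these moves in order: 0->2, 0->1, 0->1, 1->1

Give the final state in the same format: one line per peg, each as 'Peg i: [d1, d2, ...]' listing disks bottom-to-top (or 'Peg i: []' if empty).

After move 1 (0->2):
Peg 0: []
Peg 1: [4, 3, 2]
Peg 2: [5, 1]

After move 2 (0->1):
Peg 0: []
Peg 1: [4, 3, 2]
Peg 2: [5, 1]

After move 3 (0->1):
Peg 0: []
Peg 1: [4, 3, 2]
Peg 2: [5, 1]

After move 4 (1->1):
Peg 0: []
Peg 1: [4, 3, 2]
Peg 2: [5, 1]

Answer: Peg 0: []
Peg 1: [4, 3, 2]
Peg 2: [5, 1]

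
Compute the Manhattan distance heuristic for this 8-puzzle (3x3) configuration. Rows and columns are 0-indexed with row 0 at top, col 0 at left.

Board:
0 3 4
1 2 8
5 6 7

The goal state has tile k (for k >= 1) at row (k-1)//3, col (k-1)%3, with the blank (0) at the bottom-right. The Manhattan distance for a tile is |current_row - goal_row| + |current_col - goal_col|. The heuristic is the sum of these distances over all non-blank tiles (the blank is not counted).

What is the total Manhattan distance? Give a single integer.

Tile 3: at (0,1), goal (0,2), distance |0-0|+|1-2| = 1
Tile 4: at (0,2), goal (1,0), distance |0-1|+|2-0| = 3
Tile 1: at (1,0), goal (0,0), distance |1-0|+|0-0| = 1
Tile 2: at (1,1), goal (0,1), distance |1-0|+|1-1| = 1
Tile 8: at (1,2), goal (2,1), distance |1-2|+|2-1| = 2
Tile 5: at (2,0), goal (1,1), distance |2-1|+|0-1| = 2
Tile 6: at (2,1), goal (1,2), distance |2-1|+|1-2| = 2
Tile 7: at (2,2), goal (2,0), distance |2-2|+|2-0| = 2
Sum: 1 + 3 + 1 + 1 + 2 + 2 + 2 + 2 = 14

Answer: 14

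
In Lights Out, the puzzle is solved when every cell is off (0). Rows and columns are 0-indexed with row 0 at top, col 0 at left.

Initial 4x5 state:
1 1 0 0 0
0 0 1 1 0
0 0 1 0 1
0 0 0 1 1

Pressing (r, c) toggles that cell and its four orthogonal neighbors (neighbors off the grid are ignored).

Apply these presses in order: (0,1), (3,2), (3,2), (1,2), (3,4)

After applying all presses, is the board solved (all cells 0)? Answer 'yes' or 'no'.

After press 1 at (0,1):
0 0 1 0 0
0 1 1 1 0
0 0 1 0 1
0 0 0 1 1

After press 2 at (3,2):
0 0 1 0 0
0 1 1 1 0
0 0 0 0 1
0 1 1 0 1

After press 3 at (3,2):
0 0 1 0 0
0 1 1 1 0
0 0 1 0 1
0 0 0 1 1

After press 4 at (1,2):
0 0 0 0 0
0 0 0 0 0
0 0 0 0 1
0 0 0 1 1

After press 5 at (3,4):
0 0 0 0 0
0 0 0 0 0
0 0 0 0 0
0 0 0 0 0

Lights still on: 0

Answer: yes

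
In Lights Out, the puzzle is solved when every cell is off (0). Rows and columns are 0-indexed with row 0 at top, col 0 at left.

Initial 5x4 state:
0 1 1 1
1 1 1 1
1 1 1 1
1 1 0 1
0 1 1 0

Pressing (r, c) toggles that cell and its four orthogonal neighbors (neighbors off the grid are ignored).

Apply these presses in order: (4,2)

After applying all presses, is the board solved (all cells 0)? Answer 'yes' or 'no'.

Answer: no

Derivation:
After press 1 at (4,2):
0 1 1 1
1 1 1 1
1 1 1 1
1 1 1 1
0 0 0 1

Lights still on: 16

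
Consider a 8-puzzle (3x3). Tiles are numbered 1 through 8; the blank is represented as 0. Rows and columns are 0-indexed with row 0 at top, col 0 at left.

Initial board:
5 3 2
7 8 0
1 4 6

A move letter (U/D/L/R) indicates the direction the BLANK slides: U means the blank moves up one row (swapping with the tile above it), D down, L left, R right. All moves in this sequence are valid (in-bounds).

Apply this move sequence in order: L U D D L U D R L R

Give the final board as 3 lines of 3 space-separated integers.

Answer: 5 3 2
7 4 8
1 0 6

Derivation:
After move 1 (L):
5 3 2
7 0 8
1 4 6

After move 2 (U):
5 0 2
7 3 8
1 4 6

After move 3 (D):
5 3 2
7 0 8
1 4 6

After move 4 (D):
5 3 2
7 4 8
1 0 6

After move 5 (L):
5 3 2
7 4 8
0 1 6

After move 6 (U):
5 3 2
0 4 8
7 1 6

After move 7 (D):
5 3 2
7 4 8
0 1 6

After move 8 (R):
5 3 2
7 4 8
1 0 6

After move 9 (L):
5 3 2
7 4 8
0 1 6

After move 10 (R):
5 3 2
7 4 8
1 0 6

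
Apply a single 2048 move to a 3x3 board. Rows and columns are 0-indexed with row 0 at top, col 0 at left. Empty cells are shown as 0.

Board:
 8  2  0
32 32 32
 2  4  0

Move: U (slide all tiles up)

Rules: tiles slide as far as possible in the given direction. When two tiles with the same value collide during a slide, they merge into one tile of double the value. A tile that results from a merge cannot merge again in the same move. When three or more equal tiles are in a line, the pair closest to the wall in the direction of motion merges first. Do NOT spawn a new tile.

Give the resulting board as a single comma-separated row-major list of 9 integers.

Answer: 8, 2, 32, 32, 32, 0, 2, 4, 0

Derivation:
Slide up:
col 0: [8, 32, 2] -> [8, 32, 2]
col 1: [2, 32, 4] -> [2, 32, 4]
col 2: [0, 32, 0] -> [32, 0, 0]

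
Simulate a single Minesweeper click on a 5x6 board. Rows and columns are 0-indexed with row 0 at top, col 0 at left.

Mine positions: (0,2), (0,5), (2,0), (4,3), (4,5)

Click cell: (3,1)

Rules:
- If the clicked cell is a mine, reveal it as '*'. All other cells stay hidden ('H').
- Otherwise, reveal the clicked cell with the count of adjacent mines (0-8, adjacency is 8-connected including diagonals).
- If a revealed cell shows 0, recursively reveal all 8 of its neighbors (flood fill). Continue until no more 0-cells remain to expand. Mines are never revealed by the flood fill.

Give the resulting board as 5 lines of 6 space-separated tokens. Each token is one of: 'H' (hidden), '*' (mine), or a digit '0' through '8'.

H H H H H H
H H H H H H
H H H H H H
H 1 H H H H
H H H H H H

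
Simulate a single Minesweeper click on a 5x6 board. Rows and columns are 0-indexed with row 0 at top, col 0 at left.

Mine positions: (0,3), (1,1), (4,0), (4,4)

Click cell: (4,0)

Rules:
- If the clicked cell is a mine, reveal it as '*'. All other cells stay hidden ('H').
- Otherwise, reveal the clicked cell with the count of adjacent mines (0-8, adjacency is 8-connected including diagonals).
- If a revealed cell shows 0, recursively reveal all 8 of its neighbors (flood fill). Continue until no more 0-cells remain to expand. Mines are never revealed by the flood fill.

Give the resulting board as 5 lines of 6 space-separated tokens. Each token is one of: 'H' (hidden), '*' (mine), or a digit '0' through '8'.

H H H H H H
H H H H H H
H H H H H H
H H H H H H
* H H H H H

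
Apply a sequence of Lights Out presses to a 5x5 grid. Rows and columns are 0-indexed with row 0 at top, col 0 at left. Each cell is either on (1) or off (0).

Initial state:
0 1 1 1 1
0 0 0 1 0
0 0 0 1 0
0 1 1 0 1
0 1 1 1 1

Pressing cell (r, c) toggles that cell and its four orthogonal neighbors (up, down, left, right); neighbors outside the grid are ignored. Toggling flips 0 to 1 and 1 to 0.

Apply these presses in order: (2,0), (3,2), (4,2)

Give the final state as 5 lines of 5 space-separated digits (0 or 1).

Answer: 0 1 1 1 1
1 0 0 1 0
1 1 1 1 0
1 0 1 1 1
0 0 1 0 1

Derivation:
After press 1 at (2,0):
0 1 1 1 1
1 0 0 1 0
1 1 0 1 0
1 1 1 0 1
0 1 1 1 1

After press 2 at (3,2):
0 1 1 1 1
1 0 0 1 0
1 1 1 1 0
1 0 0 1 1
0 1 0 1 1

After press 3 at (4,2):
0 1 1 1 1
1 0 0 1 0
1 1 1 1 0
1 0 1 1 1
0 0 1 0 1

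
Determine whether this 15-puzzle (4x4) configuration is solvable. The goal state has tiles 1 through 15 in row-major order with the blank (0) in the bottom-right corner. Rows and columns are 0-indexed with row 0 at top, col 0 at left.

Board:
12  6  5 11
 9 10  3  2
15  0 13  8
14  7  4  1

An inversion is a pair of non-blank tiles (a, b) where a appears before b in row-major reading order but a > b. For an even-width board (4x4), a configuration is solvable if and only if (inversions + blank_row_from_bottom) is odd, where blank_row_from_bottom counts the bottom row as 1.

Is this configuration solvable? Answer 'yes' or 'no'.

Answer: no

Derivation:
Inversions: 62
Blank is in row 2 (0-indexed from top), which is row 2 counting from the bottom (bottom = 1).
62 + 2 = 64, which is even, so the puzzle is not solvable.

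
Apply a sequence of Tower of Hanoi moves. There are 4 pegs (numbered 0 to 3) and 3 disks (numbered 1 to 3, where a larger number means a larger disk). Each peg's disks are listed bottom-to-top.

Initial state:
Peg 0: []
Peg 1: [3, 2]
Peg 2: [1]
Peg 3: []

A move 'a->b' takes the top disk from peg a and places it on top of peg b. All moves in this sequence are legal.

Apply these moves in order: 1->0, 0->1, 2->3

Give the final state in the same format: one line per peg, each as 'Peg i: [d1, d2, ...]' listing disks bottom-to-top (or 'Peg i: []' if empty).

After move 1 (1->0):
Peg 0: [2]
Peg 1: [3]
Peg 2: [1]
Peg 3: []

After move 2 (0->1):
Peg 0: []
Peg 1: [3, 2]
Peg 2: [1]
Peg 3: []

After move 3 (2->3):
Peg 0: []
Peg 1: [3, 2]
Peg 2: []
Peg 3: [1]

Answer: Peg 0: []
Peg 1: [3, 2]
Peg 2: []
Peg 3: [1]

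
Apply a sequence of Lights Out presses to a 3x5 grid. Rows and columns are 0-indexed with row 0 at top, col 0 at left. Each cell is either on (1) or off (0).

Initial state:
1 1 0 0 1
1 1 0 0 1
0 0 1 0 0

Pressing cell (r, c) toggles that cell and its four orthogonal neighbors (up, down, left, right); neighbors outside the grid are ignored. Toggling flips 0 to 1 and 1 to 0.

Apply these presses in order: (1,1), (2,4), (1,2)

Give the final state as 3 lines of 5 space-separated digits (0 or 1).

After press 1 at (1,1):
1 0 0 0 1
0 0 1 0 1
0 1 1 0 0

After press 2 at (2,4):
1 0 0 0 1
0 0 1 0 0
0 1 1 1 1

After press 3 at (1,2):
1 0 1 0 1
0 1 0 1 0
0 1 0 1 1

Answer: 1 0 1 0 1
0 1 0 1 0
0 1 0 1 1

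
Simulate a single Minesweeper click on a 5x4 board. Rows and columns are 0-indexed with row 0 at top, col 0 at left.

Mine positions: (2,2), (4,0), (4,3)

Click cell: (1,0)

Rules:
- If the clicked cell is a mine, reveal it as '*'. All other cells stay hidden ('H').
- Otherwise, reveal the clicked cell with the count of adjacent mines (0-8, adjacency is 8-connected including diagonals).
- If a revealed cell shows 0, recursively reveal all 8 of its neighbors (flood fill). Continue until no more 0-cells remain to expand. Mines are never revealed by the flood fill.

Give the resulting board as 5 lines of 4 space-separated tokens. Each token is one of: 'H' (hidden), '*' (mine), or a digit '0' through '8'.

0 0 0 0
0 1 1 1
0 1 H H
1 2 H H
H H H H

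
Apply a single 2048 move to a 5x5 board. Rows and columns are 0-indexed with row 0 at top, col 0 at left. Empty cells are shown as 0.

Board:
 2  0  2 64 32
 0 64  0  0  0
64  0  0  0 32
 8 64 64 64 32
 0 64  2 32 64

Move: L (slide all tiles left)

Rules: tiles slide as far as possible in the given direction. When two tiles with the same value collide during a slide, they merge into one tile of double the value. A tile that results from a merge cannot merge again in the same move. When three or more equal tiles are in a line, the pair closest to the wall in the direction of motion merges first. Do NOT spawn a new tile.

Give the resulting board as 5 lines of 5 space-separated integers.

Answer:   4  64  32   0   0
 64   0   0   0   0
 64  32   0   0   0
  8 128  64  32   0
 64   2  32  64   0

Derivation:
Slide left:
row 0: [2, 0, 2, 64, 32] -> [4, 64, 32, 0, 0]
row 1: [0, 64, 0, 0, 0] -> [64, 0, 0, 0, 0]
row 2: [64, 0, 0, 0, 32] -> [64, 32, 0, 0, 0]
row 3: [8, 64, 64, 64, 32] -> [8, 128, 64, 32, 0]
row 4: [0, 64, 2, 32, 64] -> [64, 2, 32, 64, 0]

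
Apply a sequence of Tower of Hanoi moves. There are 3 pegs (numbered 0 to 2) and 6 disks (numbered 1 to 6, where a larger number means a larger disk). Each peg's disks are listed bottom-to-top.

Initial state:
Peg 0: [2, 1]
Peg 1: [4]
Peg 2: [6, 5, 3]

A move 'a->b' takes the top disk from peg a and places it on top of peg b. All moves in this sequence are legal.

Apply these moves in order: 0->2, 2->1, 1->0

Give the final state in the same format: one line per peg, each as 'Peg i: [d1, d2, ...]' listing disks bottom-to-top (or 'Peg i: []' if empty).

After move 1 (0->2):
Peg 0: [2]
Peg 1: [4]
Peg 2: [6, 5, 3, 1]

After move 2 (2->1):
Peg 0: [2]
Peg 1: [4, 1]
Peg 2: [6, 5, 3]

After move 3 (1->0):
Peg 0: [2, 1]
Peg 1: [4]
Peg 2: [6, 5, 3]

Answer: Peg 0: [2, 1]
Peg 1: [4]
Peg 2: [6, 5, 3]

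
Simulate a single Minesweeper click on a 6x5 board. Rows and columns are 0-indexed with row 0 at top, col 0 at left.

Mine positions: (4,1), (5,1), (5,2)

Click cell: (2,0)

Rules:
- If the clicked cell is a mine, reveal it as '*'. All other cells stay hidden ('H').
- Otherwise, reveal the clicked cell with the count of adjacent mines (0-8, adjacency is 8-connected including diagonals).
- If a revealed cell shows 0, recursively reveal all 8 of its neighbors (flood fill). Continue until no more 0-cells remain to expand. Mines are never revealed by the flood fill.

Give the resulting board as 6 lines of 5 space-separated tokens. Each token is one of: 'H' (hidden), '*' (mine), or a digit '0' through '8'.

0 0 0 0 0
0 0 0 0 0
0 0 0 0 0
1 1 1 0 0
H H 3 1 0
H H H 1 0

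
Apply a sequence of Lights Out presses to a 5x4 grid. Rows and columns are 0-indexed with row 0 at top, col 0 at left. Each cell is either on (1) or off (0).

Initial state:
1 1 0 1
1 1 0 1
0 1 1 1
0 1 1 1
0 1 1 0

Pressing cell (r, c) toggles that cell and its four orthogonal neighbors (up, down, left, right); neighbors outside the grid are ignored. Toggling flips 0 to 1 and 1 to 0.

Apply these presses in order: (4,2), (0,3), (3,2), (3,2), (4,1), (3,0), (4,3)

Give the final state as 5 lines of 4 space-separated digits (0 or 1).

Answer: 1 1 1 0
1 1 0 0
1 1 1 1
1 1 0 0
0 1 0 0

Derivation:
After press 1 at (4,2):
1 1 0 1
1 1 0 1
0 1 1 1
0 1 0 1
0 0 0 1

After press 2 at (0,3):
1 1 1 0
1 1 0 0
0 1 1 1
0 1 0 1
0 0 0 1

After press 3 at (3,2):
1 1 1 0
1 1 0 0
0 1 0 1
0 0 1 0
0 0 1 1

After press 4 at (3,2):
1 1 1 0
1 1 0 0
0 1 1 1
0 1 0 1
0 0 0 1

After press 5 at (4,1):
1 1 1 0
1 1 0 0
0 1 1 1
0 0 0 1
1 1 1 1

After press 6 at (3,0):
1 1 1 0
1 1 0 0
1 1 1 1
1 1 0 1
0 1 1 1

After press 7 at (4,3):
1 1 1 0
1 1 0 0
1 1 1 1
1 1 0 0
0 1 0 0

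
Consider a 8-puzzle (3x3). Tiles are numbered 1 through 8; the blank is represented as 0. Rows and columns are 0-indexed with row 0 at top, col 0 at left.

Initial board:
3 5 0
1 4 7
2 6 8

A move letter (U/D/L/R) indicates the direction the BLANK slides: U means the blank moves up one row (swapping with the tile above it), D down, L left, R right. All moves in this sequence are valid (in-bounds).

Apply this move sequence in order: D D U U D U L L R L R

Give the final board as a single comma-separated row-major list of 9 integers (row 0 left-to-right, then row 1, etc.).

Answer: 3, 0, 5, 1, 4, 7, 2, 6, 8

Derivation:
After move 1 (D):
3 5 7
1 4 0
2 6 8

After move 2 (D):
3 5 7
1 4 8
2 6 0

After move 3 (U):
3 5 7
1 4 0
2 6 8

After move 4 (U):
3 5 0
1 4 7
2 6 8

After move 5 (D):
3 5 7
1 4 0
2 6 8

After move 6 (U):
3 5 0
1 4 7
2 6 8

After move 7 (L):
3 0 5
1 4 7
2 6 8

After move 8 (L):
0 3 5
1 4 7
2 6 8

After move 9 (R):
3 0 5
1 4 7
2 6 8

After move 10 (L):
0 3 5
1 4 7
2 6 8

After move 11 (R):
3 0 5
1 4 7
2 6 8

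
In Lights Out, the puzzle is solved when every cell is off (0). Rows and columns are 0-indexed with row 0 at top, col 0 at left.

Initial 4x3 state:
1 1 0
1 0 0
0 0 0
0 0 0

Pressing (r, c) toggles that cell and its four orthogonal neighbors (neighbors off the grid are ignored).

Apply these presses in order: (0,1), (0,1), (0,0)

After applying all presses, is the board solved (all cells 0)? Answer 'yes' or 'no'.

After press 1 at (0,1):
0 0 1
1 1 0
0 0 0
0 0 0

After press 2 at (0,1):
1 1 0
1 0 0
0 0 0
0 0 0

After press 3 at (0,0):
0 0 0
0 0 0
0 0 0
0 0 0

Lights still on: 0

Answer: yes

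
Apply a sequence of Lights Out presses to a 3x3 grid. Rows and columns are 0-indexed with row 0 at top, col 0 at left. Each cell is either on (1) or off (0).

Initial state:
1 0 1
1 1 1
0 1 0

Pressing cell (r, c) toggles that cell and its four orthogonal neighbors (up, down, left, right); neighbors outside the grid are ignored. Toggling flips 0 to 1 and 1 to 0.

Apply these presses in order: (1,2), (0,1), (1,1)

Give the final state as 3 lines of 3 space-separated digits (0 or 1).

After press 1 at (1,2):
1 0 0
1 0 0
0 1 1

After press 2 at (0,1):
0 1 1
1 1 0
0 1 1

After press 3 at (1,1):
0 0 1
0 0 1
0 0 1

Answer: 0 0 1
0 0 1
0 0 1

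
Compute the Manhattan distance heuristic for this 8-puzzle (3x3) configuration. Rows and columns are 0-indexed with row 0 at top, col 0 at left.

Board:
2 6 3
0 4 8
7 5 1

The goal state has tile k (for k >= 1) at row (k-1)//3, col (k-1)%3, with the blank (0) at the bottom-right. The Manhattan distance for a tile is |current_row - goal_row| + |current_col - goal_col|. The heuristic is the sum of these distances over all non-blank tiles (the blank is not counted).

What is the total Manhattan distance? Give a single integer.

Answer: 11

Derivation:
Tile 2: (0,0)->(0,1) = 1
Tile 6: (0,1)->(1,2) = 2
Tile 3: (0,2)->(0,2) = 0
Tile 4: (1,1)->(1,0) = 1
Tile 8: (1,2)->(2,1) = 2
Tile 7: (2,0)->(2,0) = 0
Tile 5: (2,1)->(1,1) = 1
Tile 1: (2,2)->(0,0) = 4
Sum: 1 + 2 + 0 + 1 + 2 + 0 + 1 + 4 = 11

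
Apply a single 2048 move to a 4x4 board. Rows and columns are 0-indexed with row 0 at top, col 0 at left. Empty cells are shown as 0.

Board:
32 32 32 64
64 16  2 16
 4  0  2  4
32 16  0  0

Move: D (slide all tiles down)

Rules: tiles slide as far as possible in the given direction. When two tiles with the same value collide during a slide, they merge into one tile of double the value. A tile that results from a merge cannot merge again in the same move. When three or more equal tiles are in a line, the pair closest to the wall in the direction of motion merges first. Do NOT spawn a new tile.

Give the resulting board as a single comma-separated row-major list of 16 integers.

Answer: 32, 0, 0, 0, 64, 0, 0, 64, 4, 32, 32, 16, 32, 32, 4, 4

Derivation:
Slide down:
col 0: [32, 64, 4, 32] -> [32, 64, 4, 32]
col 1: [32, 16, 0, 16] -> [0, 0, 32, 32]
col 2: [32, 2, 2, 0] -> [0, 0, 32, 4]
col 3: [64, 16, 4, 0] -> [0, 64, 16, 4]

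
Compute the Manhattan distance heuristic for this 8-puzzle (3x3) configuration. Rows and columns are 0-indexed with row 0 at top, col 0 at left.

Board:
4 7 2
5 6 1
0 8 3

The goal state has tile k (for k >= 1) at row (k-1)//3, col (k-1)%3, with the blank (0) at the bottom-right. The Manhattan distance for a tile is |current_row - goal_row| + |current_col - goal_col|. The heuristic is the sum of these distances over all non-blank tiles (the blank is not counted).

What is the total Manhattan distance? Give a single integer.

Answer: 12

Derivation:
Tile 4: at (0,0), goal (1,0), distance |0-1|+|0-0| = 1
Tile 7: at (0,1), goal (2,0), distance |0-2|+|1-0| = 3
Tile 2: at (0,2), goal (0,1), distance |0-0|+|2-1| = 1
Tile 5: at (1,0), goal (1,1), distance |1-1|+|0-1| = 1
Tile 6: at (1,1), goal (1,2), distance |1-1|+|1-2| = 1
Tile 1: at (1,2), goal (0,0), distance |1-0|+|2-0| = 3
Tile 8: at (2,1), goal (2,1), distance |2-2|+|1-1| = 0
Tile 3: at (2,2), goal (0,2), distance |2-0|+|2-2| = 2
Sum: 1 + 3 + 1 + 1 + 1 + 3 + 0 + 2 = 12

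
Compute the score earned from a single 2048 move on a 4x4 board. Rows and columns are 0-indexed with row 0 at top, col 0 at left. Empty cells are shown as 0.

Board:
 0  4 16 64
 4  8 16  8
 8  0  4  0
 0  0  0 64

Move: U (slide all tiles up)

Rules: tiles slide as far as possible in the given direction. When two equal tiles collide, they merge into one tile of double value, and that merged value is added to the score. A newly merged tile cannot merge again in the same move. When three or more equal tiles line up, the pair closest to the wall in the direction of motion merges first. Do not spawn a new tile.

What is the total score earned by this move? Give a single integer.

Slide up:
col 0: [0, 4, 8, 0] -> [4, 8, 0, 0]  score +0 (running 0)
col 1: [4, 8, 0, 0] -> [4, 8, 0, 0]  score +0 (running 0)
col 2: [16, 16, 4, 0] -> [32, 4, 0, 0]  score +32 (running 32)
col 3: [64, 8, 0, 64] -> [64, 8, 64, 0]  score +0 (running 32)
Board after move:
 4  4 32 64
 8  8  4  8
 0  0  0 64
 0  0  0  0

Answer: 32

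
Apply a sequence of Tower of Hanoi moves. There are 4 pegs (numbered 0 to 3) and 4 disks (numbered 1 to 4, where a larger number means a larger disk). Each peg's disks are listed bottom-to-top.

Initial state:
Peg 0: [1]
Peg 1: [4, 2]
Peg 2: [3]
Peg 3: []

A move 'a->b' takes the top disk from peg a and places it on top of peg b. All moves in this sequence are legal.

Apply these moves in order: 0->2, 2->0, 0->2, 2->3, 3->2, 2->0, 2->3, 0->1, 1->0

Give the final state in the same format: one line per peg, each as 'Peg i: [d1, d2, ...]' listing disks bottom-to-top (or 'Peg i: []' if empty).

Answer: Peg 0: [1]
Peg 1: [4, 2]
Peg 2: []
Peg 3: [3]

Derivation:
After move 1 (0->2):
Peg 0: []
Peg 1: [4, 2]
Peg 2: [3, 1]
Peg 3: []

After move 2 (2->0):
Peg 0: [1]
Peg 1: [4, 2]
Peg 2: [3]
Peg 3: []

After move 3 (0->2):
Peg 0: []
Peg 1: [4, 2]
Peg 2: [3, 1]
Peg 3: []

After move 4 (2->3):
Peg 0: []
Peg 1: [4, 2]
Peg 2: [3]
Peg 3: [1]

After move 5 (3->2):
Peg 0: []
Peg 1: [4, 2]
Peg 2: [3, 1]
Peg 3: []

After move 6 (2->0):
Peg 0: [1]
Peg 1: [4, 2]
Peg 2: [3]
Peg 3: []

After move 7 (2->3):
Peg 0: [1]
Peg 1: [4, 2]
Peg 2: []
Peg 3: [3]

After move 8 (0->1):
Peg 0: []
Peg 1: [4, 2, 1]
Peg 2: []
Peg 3: [3]

After move 9 (1->0):
Peg 0: [1]
Peg 1: [4, 2]
Peg 2: []
Peg 3: [3]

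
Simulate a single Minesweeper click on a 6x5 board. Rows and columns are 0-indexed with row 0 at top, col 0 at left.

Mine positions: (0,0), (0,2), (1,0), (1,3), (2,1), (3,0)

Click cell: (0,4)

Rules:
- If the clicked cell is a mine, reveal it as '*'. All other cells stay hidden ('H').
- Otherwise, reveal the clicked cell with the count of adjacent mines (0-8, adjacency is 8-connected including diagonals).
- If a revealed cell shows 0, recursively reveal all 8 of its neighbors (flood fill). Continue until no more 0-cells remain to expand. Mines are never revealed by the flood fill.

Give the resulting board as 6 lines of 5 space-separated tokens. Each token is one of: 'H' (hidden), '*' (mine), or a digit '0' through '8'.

H H H H 1
H H H H H
H H H H H
H H H H H
H H H H H
H H H H H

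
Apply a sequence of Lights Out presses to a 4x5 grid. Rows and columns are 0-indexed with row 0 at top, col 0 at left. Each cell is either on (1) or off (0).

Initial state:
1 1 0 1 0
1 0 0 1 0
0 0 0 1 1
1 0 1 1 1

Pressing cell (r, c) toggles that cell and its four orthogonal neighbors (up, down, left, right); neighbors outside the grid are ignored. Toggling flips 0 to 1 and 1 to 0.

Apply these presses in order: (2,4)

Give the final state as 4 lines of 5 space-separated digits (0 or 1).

After press 1 at (2,4):
1 1 0 1 0
1 0 0 1 1
0 0 0 0 0
1 0 1 1 0

Answer: 1 1 0 1 0
1 0 0 1 1
0 0 0 0 0
1 0 1 1 0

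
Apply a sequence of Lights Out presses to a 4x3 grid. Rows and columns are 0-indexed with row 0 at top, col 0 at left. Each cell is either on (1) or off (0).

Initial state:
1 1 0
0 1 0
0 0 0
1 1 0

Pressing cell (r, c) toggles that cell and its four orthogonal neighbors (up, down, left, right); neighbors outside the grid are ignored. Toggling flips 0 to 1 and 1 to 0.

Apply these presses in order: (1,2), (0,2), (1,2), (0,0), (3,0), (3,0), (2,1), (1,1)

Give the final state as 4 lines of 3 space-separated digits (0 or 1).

Answer: 0 0 1
0 1 0
1 0 1
1 0 0

Derivation:
After press 1 at (1,2):
1 1 1
0 0 1
0 0 1
1 1 0

After press 2 at (0,2):
1 0 0
0 0 0
0 0 1
1 1 0

After press 3 at (1,2):
1 0 1
0 1 1
0 0 0
1 1 0

After press 4 at (0,0):
0 1 1
1 1 1
0 0 0
1 1 0

After press 5 at (3,0):
0 1 1
1 1 1
1 0 0
0 0 0

After press 6 at (3,0):
0 1 1
1 1 1
0 0 0
1 1 0

After press 7 at (2,1):
0 1 1
1 0 1
1 1 1
1 0 0

After press 8 at (1,1):
0 0 1
0 1 0
1 0 1
1 0 0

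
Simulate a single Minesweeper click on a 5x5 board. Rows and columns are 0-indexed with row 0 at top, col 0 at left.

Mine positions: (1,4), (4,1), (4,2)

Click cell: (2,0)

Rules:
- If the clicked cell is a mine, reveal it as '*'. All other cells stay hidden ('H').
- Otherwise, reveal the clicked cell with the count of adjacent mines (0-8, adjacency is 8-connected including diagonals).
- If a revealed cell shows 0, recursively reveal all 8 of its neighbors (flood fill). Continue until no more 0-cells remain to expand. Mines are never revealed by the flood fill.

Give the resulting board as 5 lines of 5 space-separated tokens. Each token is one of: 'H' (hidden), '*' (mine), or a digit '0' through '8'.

0 0 0 1 H
0 0 0 1 H
0 0 0 1 H
1 2 2 1 H
H H H H H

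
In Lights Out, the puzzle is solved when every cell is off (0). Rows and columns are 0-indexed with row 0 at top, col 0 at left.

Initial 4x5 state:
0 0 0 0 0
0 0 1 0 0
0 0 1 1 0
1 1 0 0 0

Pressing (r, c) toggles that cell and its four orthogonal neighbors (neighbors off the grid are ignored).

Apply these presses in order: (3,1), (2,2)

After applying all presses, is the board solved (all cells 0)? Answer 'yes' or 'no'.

After press 1 at (3,1):
0 0 0 0 0
0 0 1 0 0
0 1 1 1 0
0 0 1 0 0

After press 2 at (2,2):
0 0 0 0 0
0 0 0 0 0
0 0 0 0 0
0 0 0 0 0

Lights still on: 0

Answer: yes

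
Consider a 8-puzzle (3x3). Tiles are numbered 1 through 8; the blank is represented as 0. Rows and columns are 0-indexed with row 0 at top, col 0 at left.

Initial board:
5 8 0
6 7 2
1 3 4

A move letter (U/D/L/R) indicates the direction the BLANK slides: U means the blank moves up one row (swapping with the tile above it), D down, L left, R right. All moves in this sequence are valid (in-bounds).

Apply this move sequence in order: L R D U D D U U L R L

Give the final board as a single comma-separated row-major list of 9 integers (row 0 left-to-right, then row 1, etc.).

After move 1 (L):
5 0 8
6 7 2
1 3 4

After move 2 (R):
5 8 0
6 7 2
1 3 4

After move 3 (D):
5 8 2
6 7 0
1 3 4

After move 4 (U):
5 8 0
6 7 2
1 3 4

After move 5 (D):
5 8 2
6 7 0
1 3 4

After move 6 (D):
5 8 2
6 7 4
1 3 0

After move 7 (U):
5 8 2
6 7 0
1 3 4

After move 8 (U):
5 8 0
6 7 2
1 3 4

After move 9 (L):
5 0 8
6 7 2
1 3 4

After move 10 (R):
5 8 0
6 7 2
1 3 4

After move 11 (L):
5 0 8
6 7 2
1 3 4

Answer: 5, 0, 8, 6, 7, 2, 1, 3, 4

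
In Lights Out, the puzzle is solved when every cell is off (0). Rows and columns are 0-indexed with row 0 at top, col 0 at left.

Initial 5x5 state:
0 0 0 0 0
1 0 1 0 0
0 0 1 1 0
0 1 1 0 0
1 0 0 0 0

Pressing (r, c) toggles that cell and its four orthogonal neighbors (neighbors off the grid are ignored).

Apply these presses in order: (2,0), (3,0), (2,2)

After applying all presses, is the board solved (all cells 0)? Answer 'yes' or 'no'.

Answer: yes

Derivation:
After press 1 at (2,0):
0 0 0 0 0
0 0 1 0 0
1 1 1 1 0
1 1 1 0 0
1 0 0 0 0

After press 2 at (3,0):
0 0 0 0 0
0 0 1 0 0
0 1 1 1 0
0 0 1 0 0
0 0 0 0 0

After press 3 at (2,2):
0 0 0 0 0
0 0 0 0 0
0 0 0 0 0
0 0 0 0 0
0 0 0 0 0

Lights still on: 0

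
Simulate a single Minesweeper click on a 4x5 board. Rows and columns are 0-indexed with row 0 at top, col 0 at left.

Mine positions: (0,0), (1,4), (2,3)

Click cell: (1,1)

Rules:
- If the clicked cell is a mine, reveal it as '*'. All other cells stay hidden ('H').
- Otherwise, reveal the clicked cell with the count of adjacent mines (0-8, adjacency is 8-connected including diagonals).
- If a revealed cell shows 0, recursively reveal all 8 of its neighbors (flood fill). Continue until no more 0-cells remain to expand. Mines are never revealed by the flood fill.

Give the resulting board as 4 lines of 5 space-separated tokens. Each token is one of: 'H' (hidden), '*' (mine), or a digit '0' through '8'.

H H H H H
H 1 H H H
H H H H H
H H H H H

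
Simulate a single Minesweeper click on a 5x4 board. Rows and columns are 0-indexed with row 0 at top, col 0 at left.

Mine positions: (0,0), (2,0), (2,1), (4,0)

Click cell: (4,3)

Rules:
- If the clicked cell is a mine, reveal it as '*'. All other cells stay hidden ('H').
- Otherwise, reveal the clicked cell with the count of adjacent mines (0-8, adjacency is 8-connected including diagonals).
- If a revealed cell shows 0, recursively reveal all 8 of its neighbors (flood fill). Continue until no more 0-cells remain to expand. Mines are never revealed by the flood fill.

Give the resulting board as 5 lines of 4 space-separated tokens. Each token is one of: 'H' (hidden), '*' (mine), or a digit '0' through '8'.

H 1 0 0
H 3 1 0
H H 1 0
H 3 1 0
H 1 0 0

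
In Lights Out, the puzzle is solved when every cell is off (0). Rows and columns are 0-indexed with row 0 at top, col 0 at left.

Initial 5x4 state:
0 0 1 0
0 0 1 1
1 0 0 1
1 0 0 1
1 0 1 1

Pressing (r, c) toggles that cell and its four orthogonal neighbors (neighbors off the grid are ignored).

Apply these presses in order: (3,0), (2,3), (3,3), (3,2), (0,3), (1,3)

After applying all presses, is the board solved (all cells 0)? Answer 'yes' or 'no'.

After press 1 at (3,0):
0 0 1 0
0 0 1 1
0 0 0 1
0 1 0 1
0 0 1 1

After press 2 at (2,3):
0 0 1 0
0 0 1 0
0 0 1 0
0 1 0 0
0 0 1 1

After press 3 at (3,3):
0 0 1 0
0 0 1 0
0 0 1 1
0 1 1 1
0 0 1 0

After press 4 at (3,2):
0 0 1 0
0 0 1 0
0 0 0 1
0 0 0 0
0 0 0 0

After press 5 at (0,3):
0 0 0 1
0 0 1 1
0 0 0 1
0 0 0 0
0 0 0 0

After press 6 at (1,3):
0 0 0 0
0 0 0 0
0 0 0 0
0 0 0 0
0 0 0 0

Lights still on: 0

Answer: yes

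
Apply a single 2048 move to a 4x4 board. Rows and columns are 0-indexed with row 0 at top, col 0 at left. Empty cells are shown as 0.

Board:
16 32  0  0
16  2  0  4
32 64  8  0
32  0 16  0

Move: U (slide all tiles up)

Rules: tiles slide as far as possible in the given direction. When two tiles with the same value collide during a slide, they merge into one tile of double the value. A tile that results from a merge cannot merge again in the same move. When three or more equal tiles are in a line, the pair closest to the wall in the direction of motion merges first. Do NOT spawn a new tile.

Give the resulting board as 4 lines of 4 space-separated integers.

Answer: 32 32  8  4
64  2 16  0
 0 64  0  0
 0  0  0  0

Derivation:
Slide up:
col 0: [16, 16, 32, 32] -> [32, 64, 0, 0]
col 1: [32, 2, 64, 0] -> [32, 2, 64, 0]
col 2: [0, 0, 8, 16] -> [8, 16, 0, 0]
col 3: [0, 4, 0, 0] -> [4, 0, 0, 0]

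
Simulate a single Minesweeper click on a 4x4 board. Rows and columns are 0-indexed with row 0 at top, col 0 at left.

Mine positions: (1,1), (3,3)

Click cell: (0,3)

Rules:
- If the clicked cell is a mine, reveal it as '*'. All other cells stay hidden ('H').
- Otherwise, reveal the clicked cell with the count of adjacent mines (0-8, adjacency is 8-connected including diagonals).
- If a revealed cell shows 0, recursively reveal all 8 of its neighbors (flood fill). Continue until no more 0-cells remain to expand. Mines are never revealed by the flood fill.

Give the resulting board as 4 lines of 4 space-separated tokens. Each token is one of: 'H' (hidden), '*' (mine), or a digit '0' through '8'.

H H 1 0
H H 1 0
H H 2 1
H H H H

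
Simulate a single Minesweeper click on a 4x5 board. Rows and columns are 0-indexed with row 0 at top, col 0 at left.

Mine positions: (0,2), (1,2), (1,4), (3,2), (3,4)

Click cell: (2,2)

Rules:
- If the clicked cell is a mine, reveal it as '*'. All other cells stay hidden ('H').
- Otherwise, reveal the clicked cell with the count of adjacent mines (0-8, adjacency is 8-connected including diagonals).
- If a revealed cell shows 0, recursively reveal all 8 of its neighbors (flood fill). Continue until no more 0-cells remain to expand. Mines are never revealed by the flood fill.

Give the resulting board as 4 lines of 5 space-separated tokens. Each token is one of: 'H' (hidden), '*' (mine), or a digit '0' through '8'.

H H H H H
H H H H H
H H 2 H H
H H H H H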